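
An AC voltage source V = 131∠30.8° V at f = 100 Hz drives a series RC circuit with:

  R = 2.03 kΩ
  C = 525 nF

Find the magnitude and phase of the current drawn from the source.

Step 1 — Angular frequency: ω = 2π·f = 2π·100 = 628.3 rad/s.
Step 2 — Component impedances:
  R: Z = R = 2030 Ω
  C: Z = 1/(jωC) = -j/(ω·C) = 0 - j3032 Ω
Step 3 — Series combination: Z_total = R + C = 2030 - j3032 Ω = 3648∠-56.2° Ω.
Step 4 — Source phasor: V = 131∠30.8° V = 112.5 + j67.08 V.
Step 5 — Ohm's law: I = V / Z_total = (112.5 + j67.08) / (2030 - j3032) = 0.001884 + j0.03586 A.
Step 6 — Convert to polar: |I| = 0.03591 A, ∠I = 87.0°.

I = 0.03591∠87.0° A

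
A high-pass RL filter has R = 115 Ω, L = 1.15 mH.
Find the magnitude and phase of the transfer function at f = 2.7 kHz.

Step 1 — Angular frequency: ω = 2π·2700 = 1.696e+04 rad/s.
Step 2 — Transfer function: H(jω) = jωL/(R + jωL).
Step 3 — Numerator jωL = j·19.51; denominator R + jωL = 115 + j19.51.
Step 4 — H = 0.02797 + j0.1649.
Step 5 — Magnitude: |H| = 0.1673 (-15.5 dB); phase: φ = 80.4°.

|H| = 0.1673 (-15.5 dB), φ = 80.4°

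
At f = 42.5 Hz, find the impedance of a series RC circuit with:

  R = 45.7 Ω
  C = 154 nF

Step 1 — Angular frequency: ω = 2π·f = 2π·42.5 = 267 rad/s.
Step 2 — Component impedances:
  R: Z = R = 45.7 Ω
  C: Z = 1/(jωC) = -j/(ω·C) = 0 - j2.432e+04 Ω
Step 3 — Series combination: Z_total = R + C = 45.7 - j2.432e+04 Ω = 2.432e+04∠-89.9° Ω.

Z = 45.7 - j2.432e+04 Ω = 2.432e+04∠-89.9° Ω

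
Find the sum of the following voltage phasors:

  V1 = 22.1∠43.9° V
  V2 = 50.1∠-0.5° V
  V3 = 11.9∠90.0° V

Step 1 — Convert each phasor to rectangular form:
  V1 = 22.1·(cos(43.9°) + j·sin(43.9°)) = 15.92 + j15.32 V
  V2 = 50.1·(cos(-0.5°) + j·sin(-0.5°)) = 50.1 - j0.4372 V
  V3 = 11.9·(cos(90.0°) + j·sin(90.0°)) = 0 + j11.9 V
Step 2 — Sum components: V_total = 66.02 + j26.79 V.
Step 3 — Convert to polar: |V_total| = 71.25 V, ∠V_total = 22.1°.

V_total = 71.25∠22.1° V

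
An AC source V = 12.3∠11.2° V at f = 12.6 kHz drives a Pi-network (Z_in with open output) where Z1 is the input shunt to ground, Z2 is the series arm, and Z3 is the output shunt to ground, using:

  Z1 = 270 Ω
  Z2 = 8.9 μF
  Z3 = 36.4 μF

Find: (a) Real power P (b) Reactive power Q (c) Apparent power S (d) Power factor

Step 1 — Angular frequency: ω = 2π·f = 2π·1.26e+04 = 7.917e+04 rad/s.
Step 2 — Component impedances:
  Z1: Z = R = 270 Ω
  Z2: Z = 1/(jωC) = -j/(ω·C) = 0 - j1.419 Ω
  Z3: Z = 1/(jωC) = -j/(ω·C) = 0 - j0.347 Ω
Step 3 — With open output, the series arm Z2 and the output shunt Z3 appear in series to ground: Z2 + Z3 = 0 - j1.766 Ω.
Step 4 — Parallel with input shunt Z1: Z_in = Z1 || (Z2 + Z3) = 0.01155 - j1.766 Ω = 1.766∠-89.6° Ω.
Step 5 — Source phasor: V = 12.3∠11.2° V = 12.07 + j2.389 V.
Step 6 — Current: I = V / Z = -1.308 + j6.84 A = 6.964∠100.8° A.
Step 7 — Complex power: S = V·I* = 0.5603 - j85.66 VA.
Step 8 — Real power: P = Re(S) = 0.5603 W.
Step 9 — Reactive power: Q = Im(S) = -85.66 VAR.
Step 10 — Apparent power: |S| = 85.66 VA.
Step 11 — Power factor: PF = P/|S| = 0.006542 (leading).

(a) P = 0.5603 W  (b) Q = -85.66 VAR  (c) S = 85.66 VA  (d) PF = 0.006542 (leading)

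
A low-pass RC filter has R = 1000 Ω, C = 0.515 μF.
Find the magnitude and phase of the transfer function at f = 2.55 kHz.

Step 1 — Angular frequency: ω = 2π·2550 = 1.602e+04 rad/s.
Step 2 — Transfer function: H(jω) = 1/(1 + jωRC).
Step 3 — Denominator: 1 + jωRC = 1 + j·1.602e+04·1000·5.15e-07 = 1 + j8.251.
Step 4 — H = 0.01447 - j0.1194.
Step 5 — Magnitude: |H| = 0.1203 (-18.4 dB); phase: φ = -83.1°.

|H| = 0.1203 (-18.4 dB), φ = -83.1°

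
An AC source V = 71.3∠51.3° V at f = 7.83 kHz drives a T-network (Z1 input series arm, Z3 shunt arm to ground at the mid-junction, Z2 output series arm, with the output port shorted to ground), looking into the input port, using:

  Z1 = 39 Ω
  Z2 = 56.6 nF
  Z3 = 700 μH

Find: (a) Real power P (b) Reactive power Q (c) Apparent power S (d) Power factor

Step 1 — Angular frequency: ω = 2π·f = 2π·7830 = 4.92e+04 rad/s.
Step 2 — Component impedances:
  Z1: Z = R = 39 Ω
  Z2: Z = 1/(jωC) = -j/(ω·C) = 0 - j359.1 Ω
  Z3: Z = jωL = j·4.92e+04·0.0007 = 0 + j34.44 Ω
Step 3 — With the output port shorted to ground, the output series arm Z2 runs from the junction to ground; the shunt arm Z3 also runs from the junction to ground. They appear in parallel: Z3 || Z2 = 0 + j38.09 Ω.
Step 4 — Series with input arm Z1: Z_in = Z1 + (Z3 || Z2) = 39 + j38.09 Ω = 54.52∠44.3° Ω.
Step 5 — Source phasor: V = 71.3∠51.3° V = 44.58 + j55.64 V.
Step 6 — Current: I = V / Z = 1.298 + j0.1588 A = 1.308∠7.0° A.
Step 7 — Complex power: S = V·I* = 66.71 + j65.16 VA.
Step 8 — Real power: P = Re(S) = 66.71 W.
Step 9 — Reactive power: Q = Im(S) = 65.16 VAR.
Step 10 — Apparent power: |S| = 93.25 VA.
Step 11 — Power factor: PF = P/|S| = 0.7154 (lagging).

(a) P = 66.71 W  (b) Q = 65.16 VAR  (c) S = 93.25 VA  (d) PF = 0.7154 (lagging)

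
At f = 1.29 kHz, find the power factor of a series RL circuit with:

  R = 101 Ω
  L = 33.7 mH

Step 1 — Angular frequency: ω = 2π·f = 2π·1290 = 8105 rad/s.
Step 2 — Component impedances:
  R: Z = R = 101 Ω
  L: Z = jωL = j·8105·0.0337 = 0 + j273.1 Ω
Step 3 — Series combination: Z_total = R + L = 101 + j273.1 Ω = 291.2∠69.7° Ω.
Step 4 — Power factor: PF = cos(φ) = Re(Z)/|Z| = 101/291.2 = 0.3468.
Step 5 — Type: Im(Z) = 273.1 ⇒ lagging (phase φ = 69.7°).

PF = 0.3468 (lagging, φ = 69.7°)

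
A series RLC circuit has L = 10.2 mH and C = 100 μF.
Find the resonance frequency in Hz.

Step 1 — Resonance condition Im(Z)=0 gives ω₀ = 1/√(LC).
Step 2 — ω₀ = 1/√(0.0102·0.0001) = 990.1 rad/s.
Step 3 — f₀ = ω₀/(2π) = 157.6 Hz.

f₀ = 157.6 Hz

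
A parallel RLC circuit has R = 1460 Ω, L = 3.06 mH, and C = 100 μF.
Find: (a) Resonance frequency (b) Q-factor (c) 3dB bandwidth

Step 1 — Resonance: ω₀ = 1/√(LC) = 1/√(0.00306·0.0001) = 1808 rad/s.
Step 2 — f₀ = ω₀/(2π) = 287.7 Hz.
Step 3 — Parallel Q: Q = R/(ω₀L) = 1460/(1808·0.00306) = 263.9.
Step 4 — Bandwidth: Δω = ω₀/Q = 6.849 rad/s; BW = Δω/(2π) = 1.09 Hz.

(a) f₀ = 287.7 Hz  (b) Q = 263.9  (c) BW = 1.09 Hz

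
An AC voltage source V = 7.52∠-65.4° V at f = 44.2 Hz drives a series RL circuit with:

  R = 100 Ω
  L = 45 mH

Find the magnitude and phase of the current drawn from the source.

Step 1 — Angular frequency: ω = 2π·f = 2π·44.2 = 277.7 rad/s.
Step 2 — Component impedances:
  R: Z = R = 100 Ω
  L: Z = jωL = j·277.7·0.045 = 0 + j12.5 Ω
Step 3 — Series combination: Z_total = R + L = 100 + j12.5 Ω = 100.8∠7.1° Ω.
Step 4 — Source phasor: V = 7.52∠-65.4° V = 3.13 - j6.837 V.
Step 5 — Ohm's law: I = V / Z_total = (3.13 - j6.837) / (100 + j12.5) = 0.02241 - j0.07118 A.
Step 6 — Convert to polar: |I| = 0.07462 A, ∠I = -72.5°.

I = 0.07462∠-72.5° A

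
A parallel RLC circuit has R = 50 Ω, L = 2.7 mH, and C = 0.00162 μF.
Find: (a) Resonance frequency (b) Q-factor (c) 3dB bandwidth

Step 1 — Resonance: ω₀ = 1/√(LC) = 1/√(0.0027·1.62e-09) = 4.781e+05 rad/s.
Step 2 — f₀ = ω₀/(2π) = 7.61e+04 Hz.
Step 3 — Parallel Q: Q = R/(ω₀L) = 50/(4.781e+05·0.0027) = 0.03873.
Step 4 — Bandwidth: Δω = ω₀/Q = 1.235e+07 rad/s; BW = Δω/(2π) = 1.965e+06 Hz.

(a) f₀ = 7.61e+04 Hz  (b) Q = 0.03873  (c) BW = 1.965e+06 Hz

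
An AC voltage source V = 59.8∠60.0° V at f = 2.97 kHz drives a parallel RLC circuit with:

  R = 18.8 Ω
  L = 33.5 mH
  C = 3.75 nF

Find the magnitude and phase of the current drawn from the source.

Step 1 — Angular frequency: ω = 2π·f = 2π·2970 = 1.866e+04 rad/s.
Step 2 — Component impedances:
  R: Z = R = 18.8 Ω
  L: Z = jωL = j·1.866e+04·0.0335 = 0 + j625.1 Ω
  C: Z = 1/(jωC) = -j/(ω·C) = 0 - j1.429e+04 Ω
Step 3 — Parallel combination: 1/Z_total = 1/R + 1/L + 1/C; Z_total = 18.78 + j0.5402 Ω = 18.79∠1.6° Ω.
Step 4 — Source phasor: V = 59.8∠60.0° V = 29.9 + j51.79 V.
Step 5 — Ohm's law: I = V / Z_total = (29.9 + j51.79) / (18.78 + j0.5402) = 1.67 + j2.709 A.
Step 6 — Convert to polar: |I| = 3.182 A, ∠I = 58.4°.

I = 3.182∠58.4° A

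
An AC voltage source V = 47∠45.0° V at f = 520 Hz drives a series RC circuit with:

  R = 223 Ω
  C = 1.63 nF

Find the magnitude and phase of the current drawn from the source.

Step 1 — Angular frequency: ω = 2π·f = 2π·520 = 3267 rad/s.
Step 2 — Component impedances:
  R: Z = R = 223 Ω
  C: Z = 1/(jωC) = -j/(ω·C) = 0 - j1.878e+05 Ω
Step 3 — Series combination: Z_total = R + C = 223 - j1.878e+05 Ω = 1.878e+05∠-89.9° Ω.
Step 4 — Source phasor: V = 47∠45.0° V = 33.23 + j33.23 V.
Step 5 — Ohm's law: I = V / Z_total = (33.23 + j33.23) / (223 - j1.878e+05) = -0.0001768 + j0.0001772 A.
Step 6 — Convert to polar: |I| = 0.0002503 A, ∠I = 134.9°.

I = 0.0002503∠134.9° A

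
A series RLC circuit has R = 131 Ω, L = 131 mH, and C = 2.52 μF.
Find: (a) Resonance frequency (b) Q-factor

Step 1 — Resonance condition Im(Z)=0 gives ω₀ = 1/√(LC).
Step 2 — ω₀ = 1/√(0.131·2.52e-06) = 1740 rad/s.
Step 3 — f₀ = ω₀/(2π) = 277 Hz.
Step 4 — Series Q: Q = ω₀L/R = 1740·0.131/131 = 1.74.

(a) f₀ = 277 Hz  (b) Q = 1.74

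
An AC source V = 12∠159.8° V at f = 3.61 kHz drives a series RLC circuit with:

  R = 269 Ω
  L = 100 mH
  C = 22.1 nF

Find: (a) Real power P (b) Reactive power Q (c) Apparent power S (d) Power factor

Step 1 — Angular frequency: ω = 2π·f = 2π·3610 = 2.268e+04 rad/s.
Step 2 — Component impedances:
  R: Z = R = 269 Ω
  L: Z = jωL = j·2.268e+04·0.1 = 0 + j2268 Ω
  C: Z = 1/(jωC) = -j/(ω·C) = 0 - j1995 Ω
Step 3 — Series combination: Z_total = R + L + C = 269 + j273.3 Ω = 383.5∠45.5° Ω.
Step 4 — Source phasor: V = 12∠159.8° V = -11.26 + j4.144 V.
Step 5 — Current: I = V / Z = -0.0129 + j0.02851 A = 0.03129∠114.3° A.
Step 6 — Complex power: S = V·I* = 0.2634 + j0.2676 VA.
Step 7 — Real power: P = Re(S) = 0.2634 W.
Step 8 — Reactive power: Q = Im(S) = 0.2676 VAR.
Step 9 — Apparent power: |S| = 0.3755 VA.
Step 10 — Power factor: PF = P/|S| = 0.7014 (lagging).

(a) P = 0.2634 W  (b) Q = 0.2676 VAR  (c) S = 0.3755 VA  (d) PF = 0.7014 (lagging)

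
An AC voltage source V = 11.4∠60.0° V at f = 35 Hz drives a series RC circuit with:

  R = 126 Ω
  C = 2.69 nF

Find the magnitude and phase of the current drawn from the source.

Step 1 — Angular frequency: ω = 2π·f = 2π·35 = 219.9 rad/s.
Step 2 — Component impedances:
  R: Z = R = 126 Ω
  C: Z = 1/(jωC) = -j/(ω·C) = 0 - j1.69e+06 Ω
Step 3 — Series combination: Z_total = R + C = 126 - j1.69e+06 Ω = 1.69e+06∠-90.0° Ω.
Step 4 — Source phasor: V = 11.4∠60.0° V = 5.7 + j9.873 V.
Step 5 — Ohm's law: I = V / Z_total = (5.7 + j9.873) / (126 - j1.69e+06) = -5.84e-06 + j3.372e-06 A.
Step 6 — Convert to polar: |I| = 6.744e-06 A, ∠I = 150.0°.

I = 6.744e-06∠150.0° A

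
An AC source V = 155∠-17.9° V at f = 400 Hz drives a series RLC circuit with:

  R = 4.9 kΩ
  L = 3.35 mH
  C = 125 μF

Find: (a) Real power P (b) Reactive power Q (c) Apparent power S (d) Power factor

Step 1 — Angular frequency: ω = 2π·f = 2π·400 = 2513 rad/s.
Step 2 — Component impedances:
  R: Z = R = 4900 Ω
  L: Z = jωL = j·2513·0.00335 = 0 + j8.419 Ω
  C: Z = 1/(jωC) = -j/(ω·C) = 0 - j3.183 Ω
Step 3 — Series combination: Z_total = R + L + C = 4900 + j5.236 Ω = 4900∠0.1° Ω.
Step 4 — Source phasor: V = 155∠-17.9° V = 147.5 - j47.64 V.
Step 5 — Current: I = V / Z = 0.03009 - j0.009755 A = 0.03163∠-18.0° A.
Step 6 — Complex power: S = V·I* = 4.903 + j0.00524 VA.
Step 7 — Real power: P = Re(S) = 4.903 W.
Step 8 — Reactive power: Q = Im(S) = 0.00524 VAR.
Step 9 — Apparent power: |S| = 4.903 VA.
Step 10 — Power factor: PF = P/|S| = 1 (lagging).

(a) P = 4.903 W  (b) Q = 0.00524 VAR  (c) S = 4.903 VA  (d) PF = 1 (lagging)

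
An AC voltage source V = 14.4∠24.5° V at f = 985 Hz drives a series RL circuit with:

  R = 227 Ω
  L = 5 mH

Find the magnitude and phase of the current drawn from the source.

Step 1 — Angular frequency: ω = 2π·f = 2π·985 = 6189 rad/s.
Step 2 — Component impedances:
  R: Z = R = 227 Ω
  L: Z = jωL = j·6189·0.005 = 0 + j30.94 Ω
Step 3 — Series combination: Z_total = R + L = 227 + j30.94 Ω = 229.1∠7.8° Ω.
Step 4 — Source phasor: V = 14.4∠24.5° V = 13.1 + j5.972 V.
Step 5 — Ohm's law: I = V / Z_total = (13.1 + j5.972) / (227 + j30.94) = 0.06019 + j0.0181 A.
Step 6 — Convert to polar: |I| = 0.06285 A, ∠I = 16.7°.

I = 0.06285∠16.7° A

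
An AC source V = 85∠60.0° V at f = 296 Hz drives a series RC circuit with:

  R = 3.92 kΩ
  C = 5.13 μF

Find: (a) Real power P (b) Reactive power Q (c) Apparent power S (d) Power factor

Step 1 — Angular frequency: ω = 2π·f = 2π·296 = 1860 rad/s.
Step 2 — Component impedances:
  R: Z = R = 3920 Ω
  C: Z = 1/(jωC) = -j/(ω·C) = 0 - j104.8 Ω
Step 3 — Series combination: Z_total = R + C = 3920 - j104.8 Ω = 3921∠-1.5° Ω.
Step 4 — Source phasor: V = 85∠60.0° V = 42.5 + j73.61 V.
Step 5 — Current: I = V / Z = 0.01033 + j0.01905 A = 0.02168∠61.5° A.
Step 6 — Complex power: S = V·I* = 1.842 - j0.04925 VA.
Step 7 — Real power: P = Re(S) = 1.842 W.
Step 8 — Reactive power: Q = Im(S) = -0.04925 VAR.
Step 9 — Apparent power: |S| = 1.842 VA.
Step 10 — Power factor: PF = P/|S| = 0.9996 (leading).

(a) P = 1.842 W  (b) Q = -0.04925 VAR  (c) S = 1.842 VA  (d) PF = 0.9996 (leading)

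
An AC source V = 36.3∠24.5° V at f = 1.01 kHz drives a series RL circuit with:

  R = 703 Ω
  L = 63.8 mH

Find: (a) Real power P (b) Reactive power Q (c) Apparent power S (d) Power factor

Step 1 — Angular frequency: ω = 2π·f = 2π·1010 = 6346 rad/s.
Step 2 — Component impedances:
  R: Z = R = 703 Ω
  L: Z = jωL = j·6346·0.0638 = 0 + j404.9 Ω
Step 3 — Series combination: Z_total = R + L = 703 + j404.9 Ω = 811.3∠29.9° Ω.
Step 4 — Source phasor: V = 36.3∠24.5° V = 33.03 + j15.05 V.
Step 5 — Current: I = V / Z = 0.04454 - j0.004241 A = 0.04475∠-5.4° A.
Step 6 — Complex power: S = V·I* = 1.408 + j0.8106 VA.
Step 7 — Real power: P = Re(S) = 1.408 W.
Step 8 — Reactive power: Q = Im(S) = 0.8106 VAR.
Step 9 — Apparent power: |S| = 1.624 VA.
Step 10 — Power factor: PF = P/|S| = 0.8666 (lagging).

(a) P = 1.408 W  (b) Q = 0.8106 VAR  (c) S = 1.624 VA  (d) PF = 0.8666 (lagging)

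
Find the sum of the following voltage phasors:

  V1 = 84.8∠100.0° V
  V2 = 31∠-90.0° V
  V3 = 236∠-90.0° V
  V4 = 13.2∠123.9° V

Step 1 — Convert each phasor to rectangular form:
  V1 = 84.8·(cos(100.0°) + j·sin(100.0°)) = -14.73 + j83.51 V
  V2 = 31·(cos(-90.0°) + j·sin(-90.0°)) = 0 - j31 V
  V3 = 236·(cos(-90.0°) + j·sin(-90.0°)) = 0 - j236 V
  V4 = 13.2·(cos(123.9°) + j·sin(123.9°)) = -7.362 + j10.96 V
Step 2 — Sum components: V_total = -22.09 - j172.5 V.
Step 3 — Convert to polar: |V_total| = 173.9 V, ∠V_total = -97.3°.

V_total = 173.9∠-97.3° V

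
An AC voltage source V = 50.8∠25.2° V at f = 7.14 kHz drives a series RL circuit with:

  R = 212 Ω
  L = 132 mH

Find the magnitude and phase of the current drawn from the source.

Step 1 — Angular frequency: ω = 2π·f = 2π·7140 = 4.486e+04 rad/s.
Step 2 — Component impedances:
  R: Z = R = 212 Ω
  L: Z = jωL = j·4.486e+04·0.132 = 0 + j5922 Ω
Step 3 — Series combination: Z_total = R + L = 212 + j5922 Ω = 5926∠87.9° Ω.
Step 4 — Source phasor: V = 50.8∠25.2° V = 45.97 + j21.63 V.
Step 5 — Ohm's law: I = V / Z_total = (45.97 + j21.63) / (212 + j5922) = 0.003925 - j0.007622 A.
Step 6 — Convert to polar: |I| = 0.008573 A, ∠I = -62.7°.

I = 0.008573∠-62.7° A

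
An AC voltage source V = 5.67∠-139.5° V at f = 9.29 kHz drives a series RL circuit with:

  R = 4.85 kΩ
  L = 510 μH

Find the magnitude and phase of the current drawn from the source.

Step 1 — Angular frequency: ω = 2π·f = 2π·9290 = 5.837e+04 rad/s.
Step 2 — Component impedances:
  R: Z = R = 4850 Ω
  L: Z = jωL = j·5.837e+04·0.00051 = 0 + j29.77 Ω
Step 3 — Series combination: Z_total = R + L = 4850 + j29.77 Ω = 4850∠0.4° Ω.
Step 4 — Source phasor: V = 5.67∠-139.5° V = -4.312 - j3.682 V.
Step 5 — Ohm's law: I = V / Z_total = (-4.312 - j3.682) / (4850 + j29.77) = -0.0008936 - j0.0007538 A.
Step 6 — Convert to polar: |I| = 0.001169 A, ∠I = -139.9°.

I = 0.001169∠-139.9° A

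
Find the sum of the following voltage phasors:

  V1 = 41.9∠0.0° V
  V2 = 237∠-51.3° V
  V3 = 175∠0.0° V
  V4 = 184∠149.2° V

Step 1 — Convert each phasor to rectangular form:
  V1 = 41.9·(cos(0.0°) + j·sin(0.0°)) = 41.9 V
  V2 = 237·(cos(-51.3°) + j·sin(-51.3°)) = 148.2 - j185 V
  V3 = 175·(cos(0.0°) + j·sin(0.0°)) = 175 V
  V4 = 184·(cos(149.2°) + j·sin(149.2°)) = -158 + j94.22 V
Step 2 — Sum components: V_total = 207 - j90.75 V.
Step 3 — Convert to polar: |V_total| = 226 V, ∠V_total = -23.7°.

V_total = 226∠-23.7° V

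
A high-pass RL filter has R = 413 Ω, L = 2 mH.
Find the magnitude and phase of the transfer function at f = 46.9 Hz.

Step 1 — Angular frequency: ω = 2π·46.9 = 294.7 rad/s.
Step 2 — Transfer function: H(jω) = jωL/(R + jωL).
Step 3 — Numerator jωL = j·0.5894; denominator R + jωL = 413 + j0.5894.
Step 4 — H = 2.036e-06 + j0.001427.
Step 5 — Magnitude: |H| = 0.001427 (-56.9 dB); phase: φ = 89.9°.

|H| = 0.001427 (-56.9 dB), φ = 89.9°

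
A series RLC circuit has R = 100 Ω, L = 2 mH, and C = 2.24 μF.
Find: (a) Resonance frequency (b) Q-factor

Step 1 — Resonance condition Im(Z)=0 gives ω₀ = 1/√(LC).
Step 2 — ω₀ = 1/√(0.002·2.24e-06) = 1.494e+04 rad/s.
Step 3 — f₀ = ω₀/(2π) = 2378 Hz.
Step 4 — Series Q: Q = ω₀L/R = 1.494e+04·0.002/100 = 0.2988.

(a) f₀ = 2378 Hz  (b) Q = 0.2988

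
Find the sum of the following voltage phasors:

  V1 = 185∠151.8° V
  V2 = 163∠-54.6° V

Step 1 — Convert each phasor to rectangular form:
  V1 = 185·(cos(151.8°) + j·sin(151.8°)) = -163 + j87.42 V
  V2 = 163·(cos(-54.6°) + j·sin(-54.6°)) = 94.42 - j132.9 V
Step 2 — Sum components: V_total = -68.62 - j45.44 V.
Step 3 — Convert to polar: |V_total| = 82.3 V, ∠V_total = -146.5°.

V_total = 82.3∠-146.5° V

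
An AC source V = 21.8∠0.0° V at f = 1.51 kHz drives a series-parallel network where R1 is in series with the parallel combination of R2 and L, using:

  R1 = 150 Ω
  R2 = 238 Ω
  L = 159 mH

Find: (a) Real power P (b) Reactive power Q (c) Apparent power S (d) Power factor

Step 1 — Angular frequency: ω = 2π·f = 2π·1510 = 9488 rad/s.
Step 2 — Component impedances:
  R1: Z = R = 150 Ω
  R2: Z = R = 238 Ω
  L: Z = jωL = j·9488·0.159 = 0 + j1509 Ω
Step 3 — Parallel branch: R2 || L = 1/(1/R2 + 1/L) = 232.2 + j36.64 Ω.
Step 4 — Series with R1: Z_total = R1 + (R2 || L) = 382.2 + j36.64 Ω = 384∠5.5° Ω.
Step 5 — Source phasor: V = 21.8∠0.0° V = 21.8 V.
Step 6 — Current: I = V / Z = 0.05652 - j0.005417 A = 0.05678∠-5.5° A.
Step 7 — Complex power: S = V·I* = 1.232 + j0.1181 VA.
Step 8 — Real power: P = Re(S) = 1.232 W.
Step 9 — Reactive power: Q = Im(S) = 0.1181 VAR.
Step 10 — Apparent power: |S| = 1.238 VA.
Step 11 — Power factor: PF = P/|S| = 0.9954 (lagging).

(a) P = 1.232 W  (b) Q = 0.1181 VAR  (c) S = 1.238 VA  (d) PF = 0.9954 (lagging)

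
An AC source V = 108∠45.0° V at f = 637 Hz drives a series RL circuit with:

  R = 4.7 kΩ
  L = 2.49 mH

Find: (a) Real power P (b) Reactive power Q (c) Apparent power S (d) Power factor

Step 1 — Angular frequency: ω = 2π·f = 2π·637 = 4002 rad/s.
Step 2 — Component impedances:
  R: Z = R = 4700 Ω
  L: Z = jωL = j·4002·0.00249 = 0 + j9.966 Ω
Step 3 — Series combination: Z_total = R + L = 4700 + j9.966 Ω = 4700∠0.1° Ω.
Step 4 — Source phasor: V = 108∠45.0° V = 76.37 + j76.37 V.
Step 5 — Current: I = V / Z = 0.01628 + j0.01621 A = 0.02298∠44.9° A.
Step 6 — Complex power: S = V·I* = 2.482 + j0.005262 VA.
Step 7 — Real power: P = Re(S) = 2.482 W.
Step 8 — Reactive power: Q = Im(S) = 0.005262 VAR.
Step 9 — Apparent power: |S| = 2.482 VA.
Step 10 — Power factor: PF = P/|S| = 1 (lagging).

(a) P = 2.482 W  (b) Q = 0.005262 VAR  (c) S = 2.482 VA  (d) PF = 1 (lagging)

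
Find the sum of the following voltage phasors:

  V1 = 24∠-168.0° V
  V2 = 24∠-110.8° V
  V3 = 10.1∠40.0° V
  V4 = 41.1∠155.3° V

Step 1 — Convert each phasor to rectangular form:
  V1 = 24·(cos(-168.0°) + j·sin(-168.0°)) = -23.48 - j4.99 V
  V2 = 24·(cos(-110.8°) + j·sin(-110.8°)) = -8.523 - j22.44 V
  V3 = 10.1·(cos(40.0°) + j·sin(40.0°)) = 7.737 + j6.492 V
  V4 = 41.1·(cos(155.3°) + j·sin(155.3°)) = -37.34 + j17.17 V
Step 2 — Sum components: V_total = -61.6 - j3.759 V.
Step 3 — Convert to polar: |V_total| = 61.72 V, ∠V_total = -176.5°.

V_total = 61.72∠-176.5° V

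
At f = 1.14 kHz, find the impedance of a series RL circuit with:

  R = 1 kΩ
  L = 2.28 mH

Step 1 — Angular frequency: ω = 2π·f = 2π·1140 = 7163 rad/s.
Step 2 — Component impedances:
  R: Z = R = 1000 Ω
  L: Z = jωL = j·7163·0.00228 = 0 + j16.33 Ω
Step 3 — Series combination: Z_total = R + L = 1000 + j16.33 Ω = 1000∠0.9° Ω.

Z = 1000 + j16.33 Ω = 1000∠0.9° Ω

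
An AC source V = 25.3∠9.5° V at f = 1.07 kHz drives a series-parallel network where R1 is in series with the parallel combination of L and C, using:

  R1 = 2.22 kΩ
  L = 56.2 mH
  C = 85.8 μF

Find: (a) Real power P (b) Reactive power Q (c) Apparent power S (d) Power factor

Step 1 — Angular frequency: ω = 2π·f = 2π·1070 = 6723 rad/s.
Step 2 — Component impedances:
  R1: Z = R = 2220 Ω
  L: Z = jωL = j·6723·0.0562 = 0 + j377.8 Ω
  C: Z = 1/(jωC) = -j/(ω·C) = 0 - j1.734 Ω
Step 3 — Parallel branch: L || C = 1/(1/L + 1/C) = 0 - j1.742 Ω.
Step 4 — Series with R1: Z_total = R1 + (L || C) = 2220 - j1.742 Ω = 2220∠-0.0° Ω.
Step 5 — Source phasor: V = 25.3∠9.5° V = 24.95 + j4.176 V.
Step 6 — Current: I = V / Z = 0.01124 + j0.00189 A = 0.0114∠9.5° A.
Step 7 — Complex power: S = V·I* = 0.2883 - j0.0002262 VA.
Step 8 — Real power: P = Re(S) = 0.2883 W.
Step 9 — Reactive power: Q = Im(S) = -0.0002262 VAR.
Step 10 — Apparent power: |S| = 0.2883 VA.
Step 11 — Power factor: PF = P/|S| = 1 (leading).

(a) P = 0.2883 W  (b) Q = -0.0002262 VAR  (c) S = 0.2883 VA  (d) PF = 1 (leading)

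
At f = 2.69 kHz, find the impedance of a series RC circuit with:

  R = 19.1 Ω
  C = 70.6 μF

Step 1 — Angular frequency: ω = 2π·f = 2π·2690 = 1.69e+04 rad/s.
Step 2 — Component impedances:
  R: Z = R = 19.1 Ω
  C: Z = 1/(jωC) = -j/(ω·C) = 0 - j0.838 Ω
Step 3 — Series combination: Z_total = R + C = 19.1 - j0.838 Ω = 19.12∠-2.5° Ω.

Z = 19.1 - j0.838 Ω = 19.12∠-2.5° Ω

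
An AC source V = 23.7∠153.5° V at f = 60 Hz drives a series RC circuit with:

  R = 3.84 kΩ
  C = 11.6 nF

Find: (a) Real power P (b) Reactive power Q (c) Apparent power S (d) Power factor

Step 1 — Angular frequency: ω = 2π·f = 2π·60 = 377 rad/s.
Step 2 — Component impedances:
  R: Z = R = 3840 Ω
  C: Z = 1/(jωC) = -j/(ω·C) = 0 - j2.287e+05 Ω
Step 3 — Series combination: Z_total = R + C = 3840 - j2.287e+05 Ω = 2.287e+05∠-89.0° Ω.
Step 4 — Source phasor: V = 23.7∠153.5° V = -21.21 + j10.57 V.
Step 5 — Current: I = V / Z = -4.779e-05 - j9.195e-05 A = 0.0001036∠-117.5° A.
Step 6 — Complex power: S = V·I* = 4.124e-05 - j0.002456 VA.
Step 7 — Real power: P = Re(S) = 4.124e-05 W.
Step 8 — Reactive power: Q = Im(S) = -0.002456 VAR.
Step 9 — Apparent power: |S| = 0.002456 VA.
Step 10 — Power factor: PF = P/|S| = 0.01679 (leading).

(a) P = 4.124e-05 W  (b) Q = -0.002456 VAR  (c) S = 0.002456 VA  (d) PF = 0.01679 (leading)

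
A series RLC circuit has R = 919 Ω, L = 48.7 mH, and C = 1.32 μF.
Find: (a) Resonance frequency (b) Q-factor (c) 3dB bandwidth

Step 1 — Resonance: ω₀ = 1/√(LC) = 1/√(0.0487·1.32e-06) = 3944 rad/s.
Step 2 — f₀ = ω₀/(2π) = 627.7 Hz.
Step 3 — Series Q: Q = ω₀L/R = 3944·0.0487/919 = 0.209.
Step 4 — Bandwidth: Δω = ω₀/Q = 1.887e+04 rad/s; BW = Δω/(2π) = 3003 Hz.

(a) f₀ = 627.7 Hz  (b) Q = 0.209  (c) BW = 3003 Hz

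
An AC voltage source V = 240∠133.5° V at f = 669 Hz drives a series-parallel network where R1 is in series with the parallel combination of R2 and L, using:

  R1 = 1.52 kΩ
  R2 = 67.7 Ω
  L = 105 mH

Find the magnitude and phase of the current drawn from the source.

Step 1 — Angular frequency: ω = 2π·f = 2π·669 = 4203 rad/s.
Step 2 — Component impedances:
  R1: Z = R = 1520 Ω
  R2: Z = R = 67.7 Ω
  L: Z = jωL = j·4203·0.105 = 0 + j441.4 Ω
Step 3 — Parallel branch: R2 || L = 1/(1/R2 + 1/L) = 66.14 + j10.15 Ω.
Step 4 — Series with R1: Z_total = R1 + (R2 || L) = 1586 + j10.15 Ω = 1586∠0.4° Ω.
Step 5 — Source phasor: V = 240∠133.5° V = -165.2 + j174.1 V.
Step 6 — Ohm's law: I = V / Z_total = (-165.2 + j174.1) / (1586 + j10.15) = -0.1034 + j0.1104 A.
Step 7 — Convert to polar: |I| = 0.1513 A, ∠I = 133.1°.

I = 0.1513∠133.1° A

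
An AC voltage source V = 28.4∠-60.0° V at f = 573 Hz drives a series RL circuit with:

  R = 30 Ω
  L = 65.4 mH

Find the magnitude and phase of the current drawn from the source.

Step 1 — Angular frequency: ω = 2π·f = 2π·573 = 3600 rad/s.
Step 2 — Component impedances:
  R: Z = R = 30 Ω
  L: Z = jωL = j·3600·0.0654 = 0 + j235.5 Ω
Step 3 — Series combination: Z_total = R + L = 30 + j235.5 Ω = 237.4∠82.7° Ω.
Step 4 — Source phasor: V = 28.4∠-60.0° V = 14.2 - j24.6 V.
Step 5 — Ohm's law: I = V / Z_total = (14.2 - j24.6) / (30 + j235.5) = -0.09523 - j0.07244 A.
Step 6 — Convert to polar: |I| = 0.1196 A, ∠I = -142.7°.

I = 0.1196∠-142.7° A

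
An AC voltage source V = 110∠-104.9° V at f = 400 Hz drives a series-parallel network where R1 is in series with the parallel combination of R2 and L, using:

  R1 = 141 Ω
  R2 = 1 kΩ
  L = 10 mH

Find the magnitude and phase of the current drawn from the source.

Step 1 — Angular frequency: ω = 2π·f = 2π·400 = 2513 rad/s.
Step 2 — Component impedances:
  R1: Z = R = 141 Ω
  R2: Z = R = 1000 Ω
  L: Z = jωL = j·2513·0.01 = 0 + j25.13 Ω
Step 3 — Parallel branch: R2 || L = 1/(1/R2 + 1/L) = 0.6313 + j25.12 Ω.
Step 4 — Series with R1: Z_total = R1 + (R2 || L) = 141.6 + j25.12 Ω = 143.8∠10.1° Ω.
Step 5 — Source phasor: V = 110∠-104.9° V = -28.28 - j106.3 V.
Step 6 — Ohm's law: I = V / Z_total = (-28.28 - j106.3) / (141.6 + j25.12) = -0.3227 - j0.6933 A.
Step 7 — Convert to polar: |I| = 0.7647 A, ∠I = -115.0°.

I = 0.7647∠-115.0° A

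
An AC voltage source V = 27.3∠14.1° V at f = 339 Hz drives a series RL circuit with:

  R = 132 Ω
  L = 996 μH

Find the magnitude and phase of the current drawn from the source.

Step 1 — Angular frequency: ω = 2π·f = 2π·339 = 2130 rad/s.
Step 2 — Component impedances:
  R: Z = R = 132 Ω
  L: Z = jωL = j·2130·0.000996 = 0 + j2.121 Ω
Step 3 — Series combination: Z_total = R + L = 132 + j2.121 Ω = 132∠0.9° Ω.
Step 4 — Source phasor: V = 27.3∠14.1° V = 26.48 + j6.651 V.
Step 5 — Ohm's law: I = V / Z_total = (26.48 + j6.651) / (132 + j2.121) = 0.2013 + j0.04715 A.
Step 6 — Convert to polar: |I| = 0.2068 A, ∠I = 13.2°.

I = 0.2068∠13.2° A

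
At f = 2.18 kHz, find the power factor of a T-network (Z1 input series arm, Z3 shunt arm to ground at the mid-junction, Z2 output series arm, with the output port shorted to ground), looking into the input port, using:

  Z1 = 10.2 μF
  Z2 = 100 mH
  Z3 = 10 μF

Step 1 — Angular frequency: ω = 2π·f = 2π·2180 = 1.37e+04 rad/s.
Step 2 — Component impedances:
  Z1: Z = 1/(jωC) = -j/(ω·C) = 0 - j7.158 Ω
  Z2: Z = jωL = j·1.37e+04·0.1 = 0 + j1370 Ω
  Z3: Z = 1/(jωC) = -j/(ω·C) = 0 - j7.301 Ω
Step 3 — With the output port shorted to ground, the output series arm Z2 runs from the junction to ground; the shunt arm Z3 also runs from the junction to ground. They appear in parallel: Z3 || Z2 = 0 - j7.34 Ω.
Step 4 — Series with input arm Z1: Z_in = Z1 + (Z3 || Z2) = 0 - j14.5 Ω = 14.5∠-90.0° Ω.
Step 5 — Power factor: PF = cos(φ) = Re(Z)/|Z| = 0/14.5 = 0.
Step 6 — Type: Im(Z) = -14.5 ⇒ leading (phase φ = -90.0°).

PF = 0 (leading, φ = -90.0°)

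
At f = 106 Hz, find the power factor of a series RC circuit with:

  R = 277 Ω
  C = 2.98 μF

Step 1 — Angular frequency: ω = 2π·f = 2π·106 = 666 rad/s.
Step 2 — Component impedances:
  R: Z = R = 277 Ω
  C: Z = 1/(jωC) = -j/(ω·C) = 0 - j503.8 Ω
Step 3 — Series combination: Z_total = R + C = 277 - j503.8 Ω = 575∠-61.2° Ω.
Step 4 — Power factor: PF = cos(φ) = Re(Z)/|Z| = 277/574.97 = 0.4818.
Step 5 — Type: Im(Z) = -503.8 ⇒ leading (phase φ = -61.2°).

PF = 0.4818 (leading, φ = -61.2°)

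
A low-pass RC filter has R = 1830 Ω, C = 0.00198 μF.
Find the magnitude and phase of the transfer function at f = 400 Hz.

Step 1 — Angular frequency: ω = 2π·400 = 2513 rad/s.
Step 2 — Transfer function: H(jω) = 1/(1 + jωRC).
Step 3 — Denominator: 1 + jωRC = 1 + j·2513·1830·1.98e-09 = 1 + j0.009107.
Step 4 — H = 0.9999 - j0.009106.
Step 5 — Magnitude: |H| = 1 (-0.0 dB); phase: φ = -0.5°.

|H| = 1 (-0.0 dB), φ = -0.5°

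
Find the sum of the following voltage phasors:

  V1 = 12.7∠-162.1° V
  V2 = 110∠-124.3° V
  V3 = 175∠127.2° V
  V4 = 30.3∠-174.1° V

Step 1 — Convert each phasor to rectangular form:
  V1 = 12.7·(cos(-162.1°) + j·sin(-162.1°)) = -12.09 - j3.903 V
  V2 = 110·(cos(-124.3°) + j·sin(-124.3°)) = -61.99 - j90.87 V
  V3 = 175·(cos(127.2°) + j·sin(127.2°)) = -105.8 + j139.4 V
  V4 = 30.3·(cos(-174.1°) + j·sin(-174.1°)) = -30.14 - j3.115 V
Step 2 — Sum components: V_total = -210 + j41.5 V.
Step 3 — Convert to polar: |V_total| = 214.1 V, ∠V_total = 168.8°.

V_total = 214.1∠168.8° V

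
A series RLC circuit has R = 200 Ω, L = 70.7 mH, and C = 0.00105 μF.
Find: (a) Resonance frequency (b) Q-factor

Step 1 — Resonance condition Im(Z)=0 gives ω₀ = 1/√(LC).
Step 2 — ω₀ = 1/√(0.0707·1.05e-09) = 1.161e+05 rad/s.
Step 3 — f₀ = ω₀/(2π) = 1.847e+04 Hz.
Step 4 — Series Q: Q = ω₀L/R = 1.161e+05·0.0707/200 = 41.03.

(a) f₀ = 1.847e+04 Hz  (b) Q = 41.03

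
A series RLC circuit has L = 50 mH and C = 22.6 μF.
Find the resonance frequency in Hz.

Step 1 — Resonance condition Im(Z)=0 gives ω₀ = 1/√(LC).
Step 2 — ω₀ = 1/√(0.05·2.26e-05) = 940.7 rad/s.
Step 3 — f₀ = ω₀/(2π) = 149.7 Hz.

f₀ = 149.7 Hz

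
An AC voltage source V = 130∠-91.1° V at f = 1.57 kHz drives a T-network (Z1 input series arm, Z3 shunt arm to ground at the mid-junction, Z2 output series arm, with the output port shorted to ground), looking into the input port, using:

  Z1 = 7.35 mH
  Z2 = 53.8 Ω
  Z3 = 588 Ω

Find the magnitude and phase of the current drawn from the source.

Step 1 — Angular frequency: ω = 2π·f = 2π·1570 = 9865 rad/s.
Step 2 — Component impedances:
  Z1: Z = jωL = j·9865·0.00735 = 0 + j72.5 Ω
  Z2: Z = R = 53.8 Ω
  Z3: Z = R = 588 Ω
Step 3 — With the output port shorted to ground, the output series arm Z2 runs from the junction to ground; the shunt arm Z3 also runs from the junction to ground. They appear in parallel: Z3 || Z2 = 49.29 Ω.
Step 4 — Series with input arm Z1: Z_in = Z1 + (Z3 || Z2) = 49.29 + j72.5 Ω = 87.67∠55.8° Ω.
Step 5 — Source phasor: V = 130∠-91.1° V = -2.496 - j130 V.
Step 6 — Ohm's law: I = V / Z_total = (-2.496 - j130) / (49.29 + j72.5) = -1.242 - j0.8099 A.
Step 7 — Convert to polar: |I| = 1.483 A, ∠I = -146.9°.

I = 1.483∠-146.9° A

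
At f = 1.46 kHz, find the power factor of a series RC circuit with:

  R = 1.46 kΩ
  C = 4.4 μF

Step 1 — Angular frequency: ω = 2π·f = 2π·1460 = 9173 rad/s.
Step 2 — Component impedances:
  R: Z = R = 1460 Ω
  C: Z = 1/(jωC) = -j/(ω·C) = 0 - j24.78 Ω
Step 3 — Series combination: Z_total = R + C = 1460 - j24.78 Ω = 1460∠-1.0° Ω.
Step 4 — Power factor: PF = cos(φ) = Re(Z)/|Z| = 1460/1460.2 = 0.9999.
Step 5 — Type: Im(Z) = -24.78 ⇒ leading (phase φ = -1.0°).

PF = 0.9999 (leading, φ = -1.0°)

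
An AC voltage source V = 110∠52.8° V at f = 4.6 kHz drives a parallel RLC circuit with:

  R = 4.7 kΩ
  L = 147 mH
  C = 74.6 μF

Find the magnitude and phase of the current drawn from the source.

Step 1 — Angular frequency: ω = 2π·f = 2π·4600 = 2.89e+04 rad/s.
Step 2 — Component impedances:
  R: Z = R = 4700 Ω
  L: Z = jωL = j·2.89e+04·0.147 = 0 + j4249 Ω
  C: Z = 1/(jωC) = -j/(ω·C) = 0 - j0.4638 Ω
Step 3 — Parallel combination: 1/Z_total = 1/R + 1/L + 1/C; Z_total = 4.578e-05 - j0.4638 Ω = 0.4638∠-90.0° Ω.
Step 4 — Source phasor: V = 110∠52.8° V = 66.51 + j87.62 V.
Step 5 — Ohm's law: I = V / Z_total = (66.51 + j87.62) / (4.578e-05 - j0.4638) = -188.9 + j143.4 A.
Step 6 — Convert to polar: |I| = 237.1 A, ∠I = 142.8°.

I = 237.1∠142.8° A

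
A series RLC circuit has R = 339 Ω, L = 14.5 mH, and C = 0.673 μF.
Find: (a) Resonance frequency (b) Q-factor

Step 1 — Resonance condition Im(Z)=0 gives ω₀ = 1/√(LC).
Step 2 — ω₀ = 1/√(0.0145·6.73e-07) = 1.012e+04 rad/s.
Step 3 — f₀ = ω₀/(2π) = 1611 Hz.
Step 4 — Series Q: Q = ω₀L/R = 1.012e+04·0.0145/339 = 0.433.

(a) f₀ = 1611 Hz  (b) Q = 0.433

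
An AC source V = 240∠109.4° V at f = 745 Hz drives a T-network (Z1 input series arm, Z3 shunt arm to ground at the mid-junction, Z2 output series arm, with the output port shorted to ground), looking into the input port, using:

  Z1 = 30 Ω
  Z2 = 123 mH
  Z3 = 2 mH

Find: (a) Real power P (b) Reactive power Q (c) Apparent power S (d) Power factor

Step 1 — Angular frequency: ω = 2π·f = 2π·745 = 4681 rad/s.
Step 2 — Component impedances:
  Z1: Z = R = 30 Ω
  Z2: Z = jωL = j·4681·0.123 = 0 + j575.8 Ω
  Z3: Z = jωL = j·4681·0.002 = 0 + j9.362 Ω
Step 3 — With the output port shorted to ground, the output series arm Z2 runs from the junction to ground; the shunt arm Z3 also runs from the junction to ground. They appear in parallel: Z3 || Z2 = 0 + j9.212 Ω.
Step 4 — Series with input arm Z1: Z_in = Z1 + (Z3 || Z2) = 30 + j9.212 Ω = 31.38∠17.1° Ω.
Step 5 — Source phasor: V = 240∠109.4° V = -79.72 + j226.4 V.
Step 6 — Current: I = V / Z = -0.3109 + j7.641 A = 7.648∠92.3° A.
Step 7 — Complex power: S = V·I* = 1755 + j538.8 VA.
Step 8 — Real power: P = Re(S) = 1755 W.
Step 9 — Reactive power: Q = Im(S) = 538.8 VAR.
Step 10 — Apparent power: |S| = 1835 VA.
Step 11 — Power factor: PF = P/|S| = 0.9559 (lagging).

(a) P = 1755 W  (b) Q = 538.8 VAR  (c) S = 1835 VA  (d) PF = 0.9559 (lagging)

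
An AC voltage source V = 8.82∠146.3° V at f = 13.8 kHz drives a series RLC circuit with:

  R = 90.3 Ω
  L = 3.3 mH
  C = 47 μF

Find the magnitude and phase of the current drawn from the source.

Step 1 — Angular frequency: ω = 2π·f = 2π·1.38e+04 = 8.671e+04 rad/s.
Step 2 — Component impedances:
  R: Z = R = 90.3 Ω
  L: Z = jωL = j·8.671e+04·0.0033 = 0 + j286.1 Ω
  C: Z = 1/(jωC) = -j/(ω·C) = 0 - j0.2454 Ω
Step 3 — Series combination: Z_total = R + L + C = 90.3 + j285.9 Ω = 299.8∠72.5° Ω.
Step 4 — Source phasor: V = 8.82∠146.3° V = -7.338 + j4.894 V.
Step 5 — Ohm's law: I = V / Z_total = (-7.338 + j4.894) / (90.3 + j285.9) = 0.008193 + j0.02825 A.
Step 6 — Convert to polar: |I| = 0.02942 A, ∠I = 73.8°.

I = 0.02942∠73.8° A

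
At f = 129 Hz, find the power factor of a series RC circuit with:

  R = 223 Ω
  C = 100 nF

Step 1 — Angular frequency: ω = 2π·f = 2π·129 = 810.5 rad/s.
Step 2 — Component impedances:
  R: Z = R = 223 Ω
  C: Z = 1/(jωC) = -j/(ω·C) = 0 - j1.234e+04 Ω
Step 3 — Series combination: Z_total = R + C = 223 - j1.234e+04 Ω = 1.234e+04∠-89.0° Ω.
Step 4 — Power factor: PF = cos(φ) = Re(Z)/|Z| = 223/1.234e+04 = 0.01807.
Step 5 — Type: Im(Z) = -1.234e+04 ⇒ leading (phase φ = -89.0°).

PF = 0.01807 (leading, φ = -89.0°)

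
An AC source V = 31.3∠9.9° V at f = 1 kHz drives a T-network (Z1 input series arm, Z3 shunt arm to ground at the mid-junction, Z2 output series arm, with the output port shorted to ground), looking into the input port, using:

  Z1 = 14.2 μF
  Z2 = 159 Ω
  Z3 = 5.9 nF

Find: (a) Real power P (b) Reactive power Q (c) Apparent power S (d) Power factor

Step 1 — Angular frequency: ω = 2π·f = 2π·1000 = 6283 rad/s.
Step 2 — Component impedances:
  Z1: Z = 1/(jωC) = -j/(ω·C) = 0 - j11.21 Ω
  Z2: Z = R = 159 Ω
  Z3: Z = 1/(jωC) = -j/(ω·C) = 0 - j2.698e+04 Ω
Step 3 — With the output port shorted to ground, the output series arm Z2 runs from the junction to ground; the shunt arm Z3 also runs from the junction to ground. They appear in parallel: Z3 || Z2 = 159 - j0.9372 Ω.
Step 4 — Series with input arm Z1: Z_in = Z1 + (Z3 || Z2) = 159 - j12.15 Ω = 159.5∠-4.4° Ω.
Step 5 — Source phasor: V = 31.3∠9.9° V = 30.83 + j5.381 V.
Step 6 — Current: I = V / Z = 0.1902 + j0.04838 A = 0.1963∠14.3° A.
Step 7 — Complex power: S = V·I* = 6.126 - j0.468 VA.
Step 8 — Real power: P = Re(S) = 6.126 W.
Step 9 — Reactive power: Q = Im(S) = -0.468 VAR.
Step 10 — Apparent power: |S| = 6.144 VA.
Step 11 — Power factor: PF = P/|S| = 0.9971 (leading).

(a) P = 6.126 W  (b) Q = -0.468 VAR  (c) S = 6.144 VA  (d) PF = 0.9971 (leading)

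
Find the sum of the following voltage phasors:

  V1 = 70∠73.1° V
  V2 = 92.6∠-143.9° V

Step 1 — Convert each phasor to rectangular form:
  V1 = 70·(cos(73.1°) + j·sin(73.1°)) = 20.35 + j66.98 V
  V2 = 92.6·(cos(-143.9°) + j·sin(-143.9°)) = -74.82 - j54.56 V
Step 2 — Sum components: V_total = -54.47 + j12.42 V.
Step 3 — Convert to polar: |V_total| = 55.87 V, ∠V_total = 167.2°.

V_total = 55.87∠167.2° V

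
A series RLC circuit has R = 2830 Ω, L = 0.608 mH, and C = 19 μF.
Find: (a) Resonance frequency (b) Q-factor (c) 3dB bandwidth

Step 1 — Resonance: ω₀ = 1/√(LC) = 1/√(0.000608·1.9e-05) = 9304 rad/s.
Step 2 — f₀ = ω₀/(2π) = 1481 Hz.
Step 3 — Series Q: Q = ω₀L/R = 9304·0.000608/2830 = 0.001999.
Step 4 — Bandwidth: Δω = ω₀/Q = 4.655e+06 rad/s; BW = Δω/(2π) = 7.408e+05 Hz.

(a) f₀ = 1481 Hz  (b) Q = 0.001999  (c) BW = 7.408e+05 Hz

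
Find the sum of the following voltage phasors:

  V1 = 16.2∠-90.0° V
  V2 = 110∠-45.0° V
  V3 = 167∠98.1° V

Step 1 — Convert each phasor to rectangular form:
  V1 = 16.2·(cos(-90.0°) + j·sin(-90.0°)) = 0 - j16.2 V
  V2 = 110·(cos(-45.0°) + j·sin(-45.0°)) = 77.78 - j77.78 V
  V3 = 167·(cos(98.1°) + j·sin(98.1°)) = -23.53 + j165.3 V
Step 2 — Sum components: V_total = 54.25 + j71.35 V.
Step 3 — Convert to polar: |V_total| = 89.63 V, ∠V_total = 52.8°.

V_total = 89.63∠52.8° V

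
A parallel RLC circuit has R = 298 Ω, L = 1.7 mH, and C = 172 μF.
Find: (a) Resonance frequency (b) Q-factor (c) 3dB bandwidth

Step 1 — Resonance: ω₀ = 1/√(LC) = 1/√(0.0017·0.000172) = 1849 rad/s.
Step 2 — f₀ = ω₀/(2π) = 294.3 Hz.
Step 3 — Parallel Q: Q = R/(ω₀L) = 298/(1849·0.0017) = 94.79.
Step 4 — Bandwidth: Δω = ω₀/Q = 19.51 rad/s; BW = Δω/(2π) = 3.105 Hz.

(a) f₀ = 294.3 Hz  (b) Q = 94.79  (c) BW = 3.105 Hz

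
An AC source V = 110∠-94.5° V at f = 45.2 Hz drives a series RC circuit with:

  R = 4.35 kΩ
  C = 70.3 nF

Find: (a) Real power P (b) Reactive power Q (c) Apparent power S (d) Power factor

Step 1 — Angular frequency: ω = 2π·f = 2π·45.2 = 284 rad/s.
Step 2 — Component impedances:
  R: Z = R = 4350 Ω
  C: Z = 1/(jωC) = -j/(ω·C) = 0 - j5.009e+04 Ω
Step 3 — Series combination: Z_total = R + C = 4350 - j5.009e+04 Ω = 5.028e+04∠-85.0° Ω.
Step 4 — Source phasor: V = 110∠-94.5° V = -8.631 - j109.7 V.
Step 5 — Current: I = V / Z = 0.002158 - j0.0003597 A = 0.002188∠-9.5° A.
Step 6 — Complex power: S = V·I* = 0.02082 - j0.2398 VA.
Step 7 — Real power: P = Re(S) = 0.02082 W.
Step 8 — Reactive power: Q = Im(S) = -0.2398 VAR.
Step 9 — Apparent power: |S| = 0.2407 VA.
Step 10 — Power factor: PF = P/|S| = 0.08652 (leading).

(a) P = 0.02082 W  (b) Q = -0.2398 VAR  (c) S = 0.2407 VA  (d) PF = 0.08652 (leading)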